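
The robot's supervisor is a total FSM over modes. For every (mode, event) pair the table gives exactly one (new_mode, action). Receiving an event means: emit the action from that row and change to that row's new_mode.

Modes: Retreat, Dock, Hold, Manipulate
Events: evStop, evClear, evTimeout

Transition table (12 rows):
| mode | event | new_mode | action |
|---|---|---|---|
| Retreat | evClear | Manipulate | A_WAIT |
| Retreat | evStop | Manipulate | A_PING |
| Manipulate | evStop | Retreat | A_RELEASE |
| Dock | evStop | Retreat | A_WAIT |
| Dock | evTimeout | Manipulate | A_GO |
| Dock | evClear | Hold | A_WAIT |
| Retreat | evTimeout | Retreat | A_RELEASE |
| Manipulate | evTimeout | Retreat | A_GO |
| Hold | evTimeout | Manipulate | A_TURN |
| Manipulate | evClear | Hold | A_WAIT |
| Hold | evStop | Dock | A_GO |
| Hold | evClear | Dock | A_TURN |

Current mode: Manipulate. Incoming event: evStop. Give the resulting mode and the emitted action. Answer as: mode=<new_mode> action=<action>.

current mode = Manipulate; filter table to that mode:
  (Manipulate, evStop) → (Retreat, A_RELEASE)  ← event matches
  (Manipulate, evTimeout) → (Retreat, A_GO)
  (Manipulate, evClear) → (Hold, A_WAIT)
event = evStop selects (Retreat, A_RELEASE)

mode=Retreat action=A_RELEASE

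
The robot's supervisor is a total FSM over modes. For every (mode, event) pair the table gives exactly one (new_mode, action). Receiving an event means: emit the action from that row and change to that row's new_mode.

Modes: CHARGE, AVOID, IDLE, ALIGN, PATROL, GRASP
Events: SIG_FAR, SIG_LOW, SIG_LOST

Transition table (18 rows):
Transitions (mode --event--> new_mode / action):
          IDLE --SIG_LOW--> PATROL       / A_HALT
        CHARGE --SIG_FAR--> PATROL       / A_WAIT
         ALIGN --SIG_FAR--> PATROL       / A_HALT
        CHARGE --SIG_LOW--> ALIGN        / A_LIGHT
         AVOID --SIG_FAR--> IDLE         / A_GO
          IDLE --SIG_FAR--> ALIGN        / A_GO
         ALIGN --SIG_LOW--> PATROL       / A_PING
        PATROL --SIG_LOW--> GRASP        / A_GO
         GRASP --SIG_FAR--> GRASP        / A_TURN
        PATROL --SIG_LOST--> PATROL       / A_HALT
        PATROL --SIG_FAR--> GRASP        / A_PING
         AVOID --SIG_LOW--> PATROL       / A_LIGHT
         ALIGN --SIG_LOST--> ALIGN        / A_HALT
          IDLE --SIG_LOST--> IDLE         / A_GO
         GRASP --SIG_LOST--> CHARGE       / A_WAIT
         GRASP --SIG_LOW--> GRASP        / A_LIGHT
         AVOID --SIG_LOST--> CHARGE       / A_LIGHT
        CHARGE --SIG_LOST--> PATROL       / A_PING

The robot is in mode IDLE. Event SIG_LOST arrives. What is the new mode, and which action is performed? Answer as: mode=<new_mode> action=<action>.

mode=IDLE action=A_GO

current mode = IDLE; filter table to that mode:
  (IDLE, SIG_LOW) → (PATROL, A_HALT)
  (IDLE, SIG_FAR) → (ALIGN, A_GO)
  (IDLE, SIG_LOST) → (IDLE, A_GO)  ← event matches
event = SIG_LOST selects (IDLE, A_GO)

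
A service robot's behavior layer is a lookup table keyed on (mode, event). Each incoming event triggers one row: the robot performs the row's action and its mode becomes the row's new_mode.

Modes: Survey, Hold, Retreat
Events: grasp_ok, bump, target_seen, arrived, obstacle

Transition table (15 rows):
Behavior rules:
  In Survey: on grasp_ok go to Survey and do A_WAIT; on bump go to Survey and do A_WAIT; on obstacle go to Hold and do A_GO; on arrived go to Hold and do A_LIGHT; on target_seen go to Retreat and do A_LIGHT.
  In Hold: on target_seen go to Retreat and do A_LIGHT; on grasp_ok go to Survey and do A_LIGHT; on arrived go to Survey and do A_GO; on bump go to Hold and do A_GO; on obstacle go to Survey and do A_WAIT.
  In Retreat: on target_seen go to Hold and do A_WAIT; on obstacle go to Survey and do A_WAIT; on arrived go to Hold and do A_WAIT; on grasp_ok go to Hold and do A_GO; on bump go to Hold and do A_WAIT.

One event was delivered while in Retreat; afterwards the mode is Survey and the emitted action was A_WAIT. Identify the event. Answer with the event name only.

obstacle

try grasp_ok: (Retreat, grasp_ok) → (Hold, A_GO)
try bump: (Retreat, bump) → (Hold, A_WAIT)
try target_seen: (Retreat, target_seen) → (Hold, A_WAIT)
try arrived: (Retreat, arrived) → (Hold, A_WAIT)
try obstacle: (Retreat, obstacle) → (Survey, A_WAIT)  ← matches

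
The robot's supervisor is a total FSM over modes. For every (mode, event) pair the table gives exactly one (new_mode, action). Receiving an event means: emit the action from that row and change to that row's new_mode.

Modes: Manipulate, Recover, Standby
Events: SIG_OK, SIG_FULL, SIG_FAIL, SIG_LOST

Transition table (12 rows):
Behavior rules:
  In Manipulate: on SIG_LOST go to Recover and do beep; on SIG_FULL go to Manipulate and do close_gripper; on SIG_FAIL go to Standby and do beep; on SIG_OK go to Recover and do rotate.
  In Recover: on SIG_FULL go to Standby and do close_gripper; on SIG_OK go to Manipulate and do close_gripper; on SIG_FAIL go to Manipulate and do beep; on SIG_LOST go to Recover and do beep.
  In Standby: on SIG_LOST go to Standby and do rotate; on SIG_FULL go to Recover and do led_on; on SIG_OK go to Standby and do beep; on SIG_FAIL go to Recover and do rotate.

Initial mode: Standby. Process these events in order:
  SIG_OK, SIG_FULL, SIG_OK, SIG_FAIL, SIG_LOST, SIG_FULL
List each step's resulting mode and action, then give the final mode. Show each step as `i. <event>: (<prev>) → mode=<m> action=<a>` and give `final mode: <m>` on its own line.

final mode: Recover

1. SIG_OK: (Standby) → mode=Standby action=beep
2. SIG_FULL: (Standby) → mode=Recover action=led_on
3. SIG_OK: (Recover) → mode=Manipulate action=close_gripper
4. SIG_FAIL: (Manipulate) → mode=Standby action=beep
5. SIG_LOST: (Standby) → mode=Standby action=rotate
6. SIG_FULL: (Standby) → mode=Recover action=led_on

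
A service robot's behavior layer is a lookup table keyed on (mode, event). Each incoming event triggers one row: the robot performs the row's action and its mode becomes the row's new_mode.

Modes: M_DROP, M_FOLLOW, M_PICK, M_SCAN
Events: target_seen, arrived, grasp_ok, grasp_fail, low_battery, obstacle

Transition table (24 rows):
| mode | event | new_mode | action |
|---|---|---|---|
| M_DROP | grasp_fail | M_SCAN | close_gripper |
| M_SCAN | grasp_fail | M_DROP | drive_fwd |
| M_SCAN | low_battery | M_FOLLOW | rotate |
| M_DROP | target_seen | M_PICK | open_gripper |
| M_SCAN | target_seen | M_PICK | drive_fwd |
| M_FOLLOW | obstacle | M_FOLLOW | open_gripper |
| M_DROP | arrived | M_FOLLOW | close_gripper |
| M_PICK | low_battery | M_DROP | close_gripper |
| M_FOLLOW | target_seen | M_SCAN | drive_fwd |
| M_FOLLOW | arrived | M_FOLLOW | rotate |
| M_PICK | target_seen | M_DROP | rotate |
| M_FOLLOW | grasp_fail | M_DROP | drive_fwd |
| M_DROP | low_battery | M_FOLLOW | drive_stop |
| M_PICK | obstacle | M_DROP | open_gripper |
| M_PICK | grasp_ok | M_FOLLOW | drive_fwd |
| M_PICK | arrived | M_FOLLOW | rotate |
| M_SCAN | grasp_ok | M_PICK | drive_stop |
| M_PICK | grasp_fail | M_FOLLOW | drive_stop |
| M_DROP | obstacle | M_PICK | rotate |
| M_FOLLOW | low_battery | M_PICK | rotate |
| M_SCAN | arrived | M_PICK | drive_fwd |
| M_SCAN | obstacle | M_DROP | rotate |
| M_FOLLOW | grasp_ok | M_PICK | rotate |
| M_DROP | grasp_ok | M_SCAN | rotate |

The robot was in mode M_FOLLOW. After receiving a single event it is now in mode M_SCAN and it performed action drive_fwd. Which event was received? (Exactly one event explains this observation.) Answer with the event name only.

try target_seen: (M_FOLLOW, target_seen) → (M_SCAN, drive_fwd)  ← matches
try arrived: (M_FOLLOW, arrived) → (M_FOLLOW, rotate)
try grasp_ok: (M_FOLLOW, grasp_ok) → (M_PICK, rotate)
try grasp_fail: (M_FOLLOW, grasp_fail) → (M_DROP, drive_fwd)
try low_battery: (M_FOLLOW, low_battery) → (M_PICK, rotate)
try obstacle: (M_FOLLOW, obstacle) → (M_FOLLOW, open_gripper)

target_seen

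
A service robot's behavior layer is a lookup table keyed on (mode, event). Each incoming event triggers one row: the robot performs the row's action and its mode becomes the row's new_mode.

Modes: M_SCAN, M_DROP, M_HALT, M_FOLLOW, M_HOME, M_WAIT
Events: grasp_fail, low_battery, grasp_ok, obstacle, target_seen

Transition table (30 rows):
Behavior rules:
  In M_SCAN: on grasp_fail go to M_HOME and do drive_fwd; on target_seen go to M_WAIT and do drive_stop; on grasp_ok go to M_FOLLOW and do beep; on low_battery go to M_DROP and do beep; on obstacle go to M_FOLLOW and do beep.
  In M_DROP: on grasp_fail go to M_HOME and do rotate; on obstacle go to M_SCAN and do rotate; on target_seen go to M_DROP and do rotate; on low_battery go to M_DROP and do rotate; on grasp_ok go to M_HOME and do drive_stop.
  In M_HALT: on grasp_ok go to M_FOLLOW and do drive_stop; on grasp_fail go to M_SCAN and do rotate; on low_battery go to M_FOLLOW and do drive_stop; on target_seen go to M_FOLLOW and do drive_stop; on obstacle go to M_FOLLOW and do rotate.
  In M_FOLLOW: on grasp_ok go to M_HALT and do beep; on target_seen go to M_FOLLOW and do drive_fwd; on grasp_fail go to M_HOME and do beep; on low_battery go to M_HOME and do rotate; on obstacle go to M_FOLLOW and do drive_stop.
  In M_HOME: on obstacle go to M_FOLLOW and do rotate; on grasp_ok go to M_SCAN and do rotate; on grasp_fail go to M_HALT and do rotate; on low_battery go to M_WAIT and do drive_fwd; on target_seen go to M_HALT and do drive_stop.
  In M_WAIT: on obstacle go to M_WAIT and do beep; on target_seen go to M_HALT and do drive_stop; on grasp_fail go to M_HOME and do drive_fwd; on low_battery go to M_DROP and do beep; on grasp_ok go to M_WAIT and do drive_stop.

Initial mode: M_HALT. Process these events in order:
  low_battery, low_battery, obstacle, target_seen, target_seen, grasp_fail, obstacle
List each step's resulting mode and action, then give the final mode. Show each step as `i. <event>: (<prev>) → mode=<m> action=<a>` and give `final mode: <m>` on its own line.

1. low_battery: (M_HALT) → mode=M_FOLLOW action=drive_stop
2. low_battery: (M_FOLLOW) → mode=M_HOME action=rotate
3. obstacle: (M_HOME) → mode=M_FOLLOW action=rotate
4. target_seen: (M_FOLLOW) → mode=M_FOLLOW action=drive_fwd
5. target_seen: (M_FOLLOW) → mode=M_FOLLOW action=drive_fwd
6. grasp_fail: (M_FOLLOW) → mode=M_HOME action=beep
7. obstacle: (M_HOME) → mode=M_FOLLOW action=rotate

final mode: M_FOLLOW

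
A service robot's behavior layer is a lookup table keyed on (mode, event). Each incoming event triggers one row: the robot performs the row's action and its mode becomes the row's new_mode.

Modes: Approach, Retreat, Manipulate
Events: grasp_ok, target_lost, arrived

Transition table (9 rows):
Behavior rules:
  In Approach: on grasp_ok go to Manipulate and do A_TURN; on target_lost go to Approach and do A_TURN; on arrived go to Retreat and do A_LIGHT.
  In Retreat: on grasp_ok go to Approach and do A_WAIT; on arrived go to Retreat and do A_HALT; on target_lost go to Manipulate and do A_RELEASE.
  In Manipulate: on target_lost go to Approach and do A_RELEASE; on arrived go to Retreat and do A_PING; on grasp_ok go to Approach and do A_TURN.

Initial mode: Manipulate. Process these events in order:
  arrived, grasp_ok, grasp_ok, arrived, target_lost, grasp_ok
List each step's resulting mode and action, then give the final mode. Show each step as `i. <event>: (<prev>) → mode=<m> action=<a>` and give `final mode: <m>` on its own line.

1. arrived: (Manipulate) → mode=Retreat action=A_PING
2. grasp_ok: (Retreat) → mode=Approach action=A_WAIT
3. grasp_ok: (Approach) → mode=Manipulate action=A_TURN
4. arrived: (Manipulate) → mode=Retreat action=A_PING
5. target_lost: (Retreat) → mode=Manipulate action=A_RELEASE
6. grasp_ok: (Manipulate) → mode=Approach action=A_TURN

final mode: Approach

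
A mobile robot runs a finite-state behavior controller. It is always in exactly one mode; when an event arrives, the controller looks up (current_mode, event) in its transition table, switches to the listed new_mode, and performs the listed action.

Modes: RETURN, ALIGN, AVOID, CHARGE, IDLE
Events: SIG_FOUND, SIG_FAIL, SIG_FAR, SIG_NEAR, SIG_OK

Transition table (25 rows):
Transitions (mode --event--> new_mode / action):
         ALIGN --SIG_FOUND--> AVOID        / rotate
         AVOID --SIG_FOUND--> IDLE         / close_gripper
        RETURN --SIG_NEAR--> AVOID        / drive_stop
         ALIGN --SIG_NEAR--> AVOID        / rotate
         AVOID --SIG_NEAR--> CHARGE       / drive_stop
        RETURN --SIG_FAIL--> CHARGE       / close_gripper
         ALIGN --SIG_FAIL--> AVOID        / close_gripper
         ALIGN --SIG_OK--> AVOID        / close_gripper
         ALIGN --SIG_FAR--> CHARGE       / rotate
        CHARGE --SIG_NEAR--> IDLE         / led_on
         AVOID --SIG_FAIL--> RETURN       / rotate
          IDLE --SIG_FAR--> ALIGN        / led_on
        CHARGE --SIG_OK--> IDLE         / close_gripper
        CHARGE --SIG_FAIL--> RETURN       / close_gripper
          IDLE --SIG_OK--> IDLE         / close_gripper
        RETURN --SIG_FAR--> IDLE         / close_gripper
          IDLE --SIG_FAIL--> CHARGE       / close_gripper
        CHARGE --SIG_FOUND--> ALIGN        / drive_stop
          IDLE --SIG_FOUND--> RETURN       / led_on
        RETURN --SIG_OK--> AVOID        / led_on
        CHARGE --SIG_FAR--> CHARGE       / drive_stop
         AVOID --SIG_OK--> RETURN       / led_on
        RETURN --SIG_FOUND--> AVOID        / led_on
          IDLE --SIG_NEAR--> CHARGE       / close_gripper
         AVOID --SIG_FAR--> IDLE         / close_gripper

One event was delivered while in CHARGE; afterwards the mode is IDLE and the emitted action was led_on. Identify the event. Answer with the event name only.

try SIG_FOUND: (CHARGE, SIG_FOUND) → (ALIGN, drive_stop)
try SIG_FAIL: (CHARGE, SIG_FAIL) → (RETURN, close_gripper)
try SIG_FAR: (CHARGE, SIG_FAR) → (CHARGE, drive_stop)
try SIG_NEAR: (CHARGE, SIG_NEAR) → (IDLE, led_on)  ← matches
try SIG_OK: (CHARGE, SIG_OK) → (IDLE, close_gripper)

SIG_NEAR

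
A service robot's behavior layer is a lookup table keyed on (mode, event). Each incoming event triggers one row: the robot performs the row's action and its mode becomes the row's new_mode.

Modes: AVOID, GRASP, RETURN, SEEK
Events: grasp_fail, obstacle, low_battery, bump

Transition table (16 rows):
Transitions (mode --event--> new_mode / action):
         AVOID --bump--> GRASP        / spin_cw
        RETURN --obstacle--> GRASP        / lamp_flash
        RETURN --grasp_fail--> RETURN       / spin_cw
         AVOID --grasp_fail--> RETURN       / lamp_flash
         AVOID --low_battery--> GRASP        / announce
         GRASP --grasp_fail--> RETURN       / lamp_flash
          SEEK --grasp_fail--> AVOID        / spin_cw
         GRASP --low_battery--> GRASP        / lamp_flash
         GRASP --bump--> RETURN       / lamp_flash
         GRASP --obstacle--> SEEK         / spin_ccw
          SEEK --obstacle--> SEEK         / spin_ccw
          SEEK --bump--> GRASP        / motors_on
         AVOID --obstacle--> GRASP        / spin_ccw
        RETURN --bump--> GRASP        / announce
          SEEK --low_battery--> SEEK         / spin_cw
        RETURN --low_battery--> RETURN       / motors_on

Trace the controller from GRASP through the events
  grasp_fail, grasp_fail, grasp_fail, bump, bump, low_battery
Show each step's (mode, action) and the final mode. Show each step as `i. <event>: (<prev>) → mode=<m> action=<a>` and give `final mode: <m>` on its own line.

final mode: RETURN

1. grasp_fail: (GRASP) → mode=RETURN action=lamp_flash
2. grasp_fail: (RETURN) → mode=RETURN action=spin_cw
3. grasp_fail: (RETURN) → mode=RETURN action=spin_cw
4. bump: (RETURN) → mode=GRASP action=announce
5. bump: (GRASP) → mode=RETURN action=lamp_flash
6. low_battery: (RETURN) → mode=RETURN action=motors_on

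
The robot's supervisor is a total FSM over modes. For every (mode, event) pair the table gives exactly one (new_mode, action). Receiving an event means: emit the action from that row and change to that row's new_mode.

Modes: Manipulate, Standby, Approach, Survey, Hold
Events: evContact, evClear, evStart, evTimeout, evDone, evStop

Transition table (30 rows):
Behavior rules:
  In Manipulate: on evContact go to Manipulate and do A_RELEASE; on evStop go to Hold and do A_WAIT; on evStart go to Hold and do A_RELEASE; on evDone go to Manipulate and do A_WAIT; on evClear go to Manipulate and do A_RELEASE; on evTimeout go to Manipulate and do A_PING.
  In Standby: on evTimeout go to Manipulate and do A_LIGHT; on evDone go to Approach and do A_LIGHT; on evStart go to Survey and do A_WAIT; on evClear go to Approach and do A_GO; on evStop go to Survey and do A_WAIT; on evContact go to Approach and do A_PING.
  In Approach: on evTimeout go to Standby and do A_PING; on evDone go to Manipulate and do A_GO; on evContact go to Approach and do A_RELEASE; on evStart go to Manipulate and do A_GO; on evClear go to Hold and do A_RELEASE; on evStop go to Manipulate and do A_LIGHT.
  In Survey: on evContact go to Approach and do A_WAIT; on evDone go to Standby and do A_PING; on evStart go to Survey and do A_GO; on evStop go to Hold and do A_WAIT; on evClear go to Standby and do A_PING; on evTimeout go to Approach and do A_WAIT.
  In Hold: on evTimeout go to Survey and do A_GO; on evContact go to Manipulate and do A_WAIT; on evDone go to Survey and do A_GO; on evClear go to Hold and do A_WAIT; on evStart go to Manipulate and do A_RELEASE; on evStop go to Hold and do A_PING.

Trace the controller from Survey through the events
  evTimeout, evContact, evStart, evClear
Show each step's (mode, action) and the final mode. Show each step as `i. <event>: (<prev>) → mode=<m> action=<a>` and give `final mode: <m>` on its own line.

final mode: Manipulate

1. evTimeout: (Survey) → mode=Approach action=A_WAIT
2. evContact: (Approach) → mode=Approach action=A_RELEASE
3. evStart: (Approach) → mode=Manipulate action=A_GO
4. evClear: (Manipulate) → mode=Manipulate action=A_RELEASE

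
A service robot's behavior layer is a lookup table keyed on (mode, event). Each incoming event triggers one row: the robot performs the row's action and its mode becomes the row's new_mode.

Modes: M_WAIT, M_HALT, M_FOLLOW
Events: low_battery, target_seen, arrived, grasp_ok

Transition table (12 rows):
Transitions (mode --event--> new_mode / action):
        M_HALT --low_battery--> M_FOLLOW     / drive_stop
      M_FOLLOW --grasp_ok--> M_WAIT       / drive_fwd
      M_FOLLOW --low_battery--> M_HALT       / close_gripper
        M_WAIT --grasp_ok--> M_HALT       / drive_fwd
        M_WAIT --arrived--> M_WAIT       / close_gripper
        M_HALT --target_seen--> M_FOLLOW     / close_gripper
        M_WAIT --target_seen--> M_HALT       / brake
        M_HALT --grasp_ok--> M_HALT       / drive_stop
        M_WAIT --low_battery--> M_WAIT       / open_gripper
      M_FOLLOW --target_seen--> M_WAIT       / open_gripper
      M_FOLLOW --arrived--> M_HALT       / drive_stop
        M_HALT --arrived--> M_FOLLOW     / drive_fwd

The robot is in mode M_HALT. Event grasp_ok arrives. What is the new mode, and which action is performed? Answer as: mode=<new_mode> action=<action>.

mode=M_HALT action=drive_stop

current mode = M_HALT; filter table to that mode:
  (M_HALT, low_battery) → (M_FOLLOW, drive_stop)
  (M_HALT, target_seen) → (M_FOLLOW, close_gripper)
  (M_HALT, grasp_ok) → (M_HALT, drive_stop)  ← event matches
  (M_HALT, arrived) → (M_FOLLOW, drive_fwd)
event = grasp_ok selects (M_HALT, drive_stop)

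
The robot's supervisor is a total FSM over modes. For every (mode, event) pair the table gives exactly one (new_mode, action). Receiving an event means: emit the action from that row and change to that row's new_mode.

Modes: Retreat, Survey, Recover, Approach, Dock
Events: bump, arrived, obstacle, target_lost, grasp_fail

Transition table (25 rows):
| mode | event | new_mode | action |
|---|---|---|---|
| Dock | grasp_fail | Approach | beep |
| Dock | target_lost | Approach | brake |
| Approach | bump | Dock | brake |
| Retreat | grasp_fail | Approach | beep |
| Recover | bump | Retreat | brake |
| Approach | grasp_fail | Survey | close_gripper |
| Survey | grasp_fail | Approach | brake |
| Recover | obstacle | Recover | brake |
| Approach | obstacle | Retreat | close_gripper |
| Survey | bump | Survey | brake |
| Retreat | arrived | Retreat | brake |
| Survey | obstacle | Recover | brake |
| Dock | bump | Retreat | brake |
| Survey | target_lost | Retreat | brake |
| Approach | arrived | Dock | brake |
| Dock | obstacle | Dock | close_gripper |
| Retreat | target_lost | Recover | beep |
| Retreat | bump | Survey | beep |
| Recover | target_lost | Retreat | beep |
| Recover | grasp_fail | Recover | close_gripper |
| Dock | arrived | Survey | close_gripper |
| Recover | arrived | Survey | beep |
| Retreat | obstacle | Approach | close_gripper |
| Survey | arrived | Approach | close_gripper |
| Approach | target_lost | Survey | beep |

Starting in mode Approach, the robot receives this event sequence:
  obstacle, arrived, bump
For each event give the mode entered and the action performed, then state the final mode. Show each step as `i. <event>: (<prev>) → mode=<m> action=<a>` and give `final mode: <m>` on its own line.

final mode: Survey

1. obstacle: (Approach) → mode=Retreat action=close_gripper
2. arrived: (Retreat) → mode=Retreat action=brake
3. bump: (Retreat) → mode=Survey action=beep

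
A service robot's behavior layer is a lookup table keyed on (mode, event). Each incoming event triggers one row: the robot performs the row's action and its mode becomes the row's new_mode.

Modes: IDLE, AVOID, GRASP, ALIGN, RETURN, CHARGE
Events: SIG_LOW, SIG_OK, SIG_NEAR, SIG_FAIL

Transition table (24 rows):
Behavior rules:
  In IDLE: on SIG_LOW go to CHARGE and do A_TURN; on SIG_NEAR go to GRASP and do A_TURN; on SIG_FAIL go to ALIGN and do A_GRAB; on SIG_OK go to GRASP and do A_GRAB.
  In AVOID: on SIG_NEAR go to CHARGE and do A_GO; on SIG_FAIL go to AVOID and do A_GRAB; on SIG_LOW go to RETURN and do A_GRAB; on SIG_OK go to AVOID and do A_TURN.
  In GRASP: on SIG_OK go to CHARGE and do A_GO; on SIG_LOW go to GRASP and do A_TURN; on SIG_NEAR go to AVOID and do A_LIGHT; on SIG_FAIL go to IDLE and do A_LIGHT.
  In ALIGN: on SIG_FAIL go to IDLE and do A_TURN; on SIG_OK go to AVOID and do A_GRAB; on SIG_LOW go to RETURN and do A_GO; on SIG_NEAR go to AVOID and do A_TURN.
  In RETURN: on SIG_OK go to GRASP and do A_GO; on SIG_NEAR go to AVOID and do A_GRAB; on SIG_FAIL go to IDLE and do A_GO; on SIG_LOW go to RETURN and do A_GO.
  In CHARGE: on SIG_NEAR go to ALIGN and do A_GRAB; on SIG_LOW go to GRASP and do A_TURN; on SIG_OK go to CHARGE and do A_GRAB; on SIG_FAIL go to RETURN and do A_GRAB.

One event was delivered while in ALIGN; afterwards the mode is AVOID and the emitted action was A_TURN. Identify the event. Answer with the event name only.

try SIG_LOW: (ALIGN, SIG_LOW) → (RETURN, A_GO)
try SIG_OK: (ALIGN, SIG_OK) → (AVOID, A_GRAB)
try SIG_NEAR: (ALIGN, SIG_NEAR) → (AVOID, A_TURN)  ← matches
try SIG_FAIL: (ALIGN, SIG_FAIL) → (IDLE, A_TURN)

SIG_NEAR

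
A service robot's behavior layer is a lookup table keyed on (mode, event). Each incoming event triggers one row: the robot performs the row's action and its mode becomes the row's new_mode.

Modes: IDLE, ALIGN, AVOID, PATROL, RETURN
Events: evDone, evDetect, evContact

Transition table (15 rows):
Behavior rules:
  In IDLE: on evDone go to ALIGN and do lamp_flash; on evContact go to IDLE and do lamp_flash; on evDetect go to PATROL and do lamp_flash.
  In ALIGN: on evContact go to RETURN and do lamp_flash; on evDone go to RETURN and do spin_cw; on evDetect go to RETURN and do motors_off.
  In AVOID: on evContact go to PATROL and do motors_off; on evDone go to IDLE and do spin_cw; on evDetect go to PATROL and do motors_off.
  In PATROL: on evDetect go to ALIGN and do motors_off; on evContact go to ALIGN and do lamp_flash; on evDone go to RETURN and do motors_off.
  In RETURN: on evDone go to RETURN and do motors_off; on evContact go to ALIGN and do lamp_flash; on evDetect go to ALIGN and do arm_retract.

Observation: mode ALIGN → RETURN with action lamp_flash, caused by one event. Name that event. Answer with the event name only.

evContact

try evDone: (ALIGN, evDone) → (RETURN, spin_cw)
try evDetect: (ALIGN, evDetect) → (RETURN, motors_off)
try evContact: (ALIGN, evContact) → (RETURN, lamp_flash)  ← matches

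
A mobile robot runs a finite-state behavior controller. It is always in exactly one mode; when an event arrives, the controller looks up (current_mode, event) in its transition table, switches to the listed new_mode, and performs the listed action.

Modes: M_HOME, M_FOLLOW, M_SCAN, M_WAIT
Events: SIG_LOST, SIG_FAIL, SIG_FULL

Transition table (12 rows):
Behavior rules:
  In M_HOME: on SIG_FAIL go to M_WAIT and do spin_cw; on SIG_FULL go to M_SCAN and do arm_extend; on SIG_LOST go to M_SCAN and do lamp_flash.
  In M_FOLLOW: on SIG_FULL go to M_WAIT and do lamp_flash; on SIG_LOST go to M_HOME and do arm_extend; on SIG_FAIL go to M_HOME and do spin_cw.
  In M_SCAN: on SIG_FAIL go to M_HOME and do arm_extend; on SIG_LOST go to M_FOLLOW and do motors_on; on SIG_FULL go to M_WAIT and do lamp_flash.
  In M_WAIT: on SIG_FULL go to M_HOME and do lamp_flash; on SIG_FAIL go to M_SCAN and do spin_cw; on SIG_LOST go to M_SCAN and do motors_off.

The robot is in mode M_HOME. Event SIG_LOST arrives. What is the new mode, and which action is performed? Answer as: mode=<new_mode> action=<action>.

current mode = M_HOME; filter table to that mode:
  (M_HOME, SIG_FAIL) → (M_WAIT, spin_cw)
  (M_HOME, SIG_FULL) → (M_SCAN, arm_extend)
  (M_HOME, SIG_LOST) → (M_SCAN, lamp_flash)  ← event matches
event = SIG_LOST selects (M_SCAN, lamp_flash)

mode=M_SCAN action=lamp_flash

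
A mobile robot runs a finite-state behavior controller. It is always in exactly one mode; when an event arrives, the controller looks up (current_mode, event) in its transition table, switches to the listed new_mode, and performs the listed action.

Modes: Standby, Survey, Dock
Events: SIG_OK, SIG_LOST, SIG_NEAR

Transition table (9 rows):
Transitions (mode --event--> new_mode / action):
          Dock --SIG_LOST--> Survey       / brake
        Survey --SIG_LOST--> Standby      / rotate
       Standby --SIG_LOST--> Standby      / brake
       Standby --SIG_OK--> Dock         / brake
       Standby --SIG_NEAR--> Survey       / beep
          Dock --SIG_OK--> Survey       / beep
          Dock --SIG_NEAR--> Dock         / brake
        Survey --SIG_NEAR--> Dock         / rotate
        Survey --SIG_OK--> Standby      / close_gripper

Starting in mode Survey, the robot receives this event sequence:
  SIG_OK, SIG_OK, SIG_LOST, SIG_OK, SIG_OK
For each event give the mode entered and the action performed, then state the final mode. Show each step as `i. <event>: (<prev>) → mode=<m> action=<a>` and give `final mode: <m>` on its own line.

1. SIG_OK: (Survey) → mode=Standby action=close_gripper
2. SIG_OK: (Standby) → mode=Dock action=brake
3. SIG_LOST: (Dock) → mode=Survey action=brake
4. SIG_OK: (Survey) → mode=Standby action=close_gripper
5. SIG_OK: (Standby) → mode=Dock action=brake

final mode: Dock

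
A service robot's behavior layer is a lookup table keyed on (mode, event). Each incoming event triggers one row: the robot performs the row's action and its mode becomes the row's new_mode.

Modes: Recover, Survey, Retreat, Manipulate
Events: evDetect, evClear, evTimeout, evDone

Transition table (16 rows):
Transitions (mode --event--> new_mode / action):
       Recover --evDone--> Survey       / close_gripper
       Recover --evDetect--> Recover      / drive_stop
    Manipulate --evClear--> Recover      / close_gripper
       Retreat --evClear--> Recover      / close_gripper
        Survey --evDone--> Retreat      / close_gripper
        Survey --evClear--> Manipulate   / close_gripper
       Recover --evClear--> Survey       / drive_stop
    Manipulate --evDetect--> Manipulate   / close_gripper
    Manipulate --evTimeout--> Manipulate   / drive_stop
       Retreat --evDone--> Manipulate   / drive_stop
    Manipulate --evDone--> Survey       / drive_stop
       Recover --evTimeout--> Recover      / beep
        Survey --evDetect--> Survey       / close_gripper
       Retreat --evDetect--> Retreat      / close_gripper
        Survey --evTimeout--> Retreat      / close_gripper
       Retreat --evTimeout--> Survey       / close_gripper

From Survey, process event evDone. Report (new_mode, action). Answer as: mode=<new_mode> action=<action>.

current mode = Survey; filter table to that mode:
  (Survey, evDone) → (Retreat, close_gripper)  ← event matches
  (Survey, evClear) → (Manipulate, close_gripper)
  (Survey, evDetect) → (Survey, close_gripper)
  (Survey, evTimeout) → (Retreat, close_gripper)
event = evDone selects (Retreat, close_gripper)

mode=Retreat action=close_gripper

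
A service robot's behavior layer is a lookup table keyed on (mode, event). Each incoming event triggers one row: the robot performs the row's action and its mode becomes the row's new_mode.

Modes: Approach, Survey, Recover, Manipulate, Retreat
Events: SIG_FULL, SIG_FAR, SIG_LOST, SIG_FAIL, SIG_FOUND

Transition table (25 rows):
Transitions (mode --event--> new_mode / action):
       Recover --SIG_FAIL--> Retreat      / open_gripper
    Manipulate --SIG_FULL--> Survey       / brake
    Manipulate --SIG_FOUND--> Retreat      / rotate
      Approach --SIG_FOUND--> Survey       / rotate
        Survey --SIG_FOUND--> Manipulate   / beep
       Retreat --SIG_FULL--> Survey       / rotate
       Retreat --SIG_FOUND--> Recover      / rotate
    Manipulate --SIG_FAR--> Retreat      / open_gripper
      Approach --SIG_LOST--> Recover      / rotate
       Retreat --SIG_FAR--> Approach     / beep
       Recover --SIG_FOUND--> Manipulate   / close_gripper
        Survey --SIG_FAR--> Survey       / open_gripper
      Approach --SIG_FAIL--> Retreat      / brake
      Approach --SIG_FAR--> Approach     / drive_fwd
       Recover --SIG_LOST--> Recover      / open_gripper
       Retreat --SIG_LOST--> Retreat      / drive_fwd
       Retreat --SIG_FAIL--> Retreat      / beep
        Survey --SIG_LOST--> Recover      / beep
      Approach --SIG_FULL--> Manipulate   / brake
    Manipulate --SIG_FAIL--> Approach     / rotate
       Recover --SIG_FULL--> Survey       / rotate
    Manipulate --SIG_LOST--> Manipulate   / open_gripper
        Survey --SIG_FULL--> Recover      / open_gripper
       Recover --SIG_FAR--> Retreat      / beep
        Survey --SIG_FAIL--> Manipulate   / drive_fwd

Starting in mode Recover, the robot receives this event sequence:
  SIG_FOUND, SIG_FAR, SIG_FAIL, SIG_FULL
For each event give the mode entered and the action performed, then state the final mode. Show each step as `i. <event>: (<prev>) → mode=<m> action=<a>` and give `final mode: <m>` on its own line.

final mode: Survey

1. SIG_FOUND: (Recover) → mode=Manipulate action=close_gripper
2. SIG_FAR: (Manipulate) → mode=Retreat action=open_gripper
3. SIG_FAIL: (Retreat) → mode=Retreat action=beep
4. SIG_FULL: (Retreat) → mode=Survey action=rotate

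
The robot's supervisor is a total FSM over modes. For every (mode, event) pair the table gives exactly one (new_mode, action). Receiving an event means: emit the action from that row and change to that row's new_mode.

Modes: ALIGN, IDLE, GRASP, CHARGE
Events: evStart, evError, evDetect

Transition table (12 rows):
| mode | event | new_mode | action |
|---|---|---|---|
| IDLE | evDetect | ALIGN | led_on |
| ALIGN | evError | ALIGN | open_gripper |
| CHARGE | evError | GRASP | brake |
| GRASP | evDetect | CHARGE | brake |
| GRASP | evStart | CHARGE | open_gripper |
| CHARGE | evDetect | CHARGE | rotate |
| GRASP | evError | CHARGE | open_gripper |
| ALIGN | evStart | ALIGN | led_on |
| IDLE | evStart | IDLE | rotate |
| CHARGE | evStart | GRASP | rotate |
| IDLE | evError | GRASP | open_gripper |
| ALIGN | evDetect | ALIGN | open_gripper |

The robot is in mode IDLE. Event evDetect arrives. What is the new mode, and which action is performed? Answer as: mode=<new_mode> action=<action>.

mode=ALIGN action=led_on

current mode = IDLE; filter table to that mode:
  (IDLE, evDetect) → (ALIGN, led_on)  ← event matches
  (IDLE, evStart) → (IDLE, rotate)
  (IDLE, evError) → (GRASP, open_gripper)
event = evDetect selects (ALIGN, led_on)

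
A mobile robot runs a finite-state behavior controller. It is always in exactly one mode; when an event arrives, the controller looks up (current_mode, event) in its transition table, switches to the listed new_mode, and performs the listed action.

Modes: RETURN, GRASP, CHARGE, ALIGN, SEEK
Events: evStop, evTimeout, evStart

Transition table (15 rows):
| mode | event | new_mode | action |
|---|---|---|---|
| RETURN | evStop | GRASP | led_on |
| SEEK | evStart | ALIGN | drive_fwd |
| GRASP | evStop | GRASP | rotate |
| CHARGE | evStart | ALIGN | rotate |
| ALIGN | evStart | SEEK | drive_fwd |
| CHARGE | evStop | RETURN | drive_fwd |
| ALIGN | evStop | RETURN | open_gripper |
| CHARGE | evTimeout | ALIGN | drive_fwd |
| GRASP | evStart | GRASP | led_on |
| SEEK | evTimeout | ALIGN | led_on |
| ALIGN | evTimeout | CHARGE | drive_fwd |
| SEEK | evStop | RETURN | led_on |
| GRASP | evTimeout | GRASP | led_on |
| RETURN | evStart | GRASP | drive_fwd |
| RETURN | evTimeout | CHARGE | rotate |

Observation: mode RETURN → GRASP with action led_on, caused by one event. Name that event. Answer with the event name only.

try evStop: (RETURN, evStop) → (GRASP, led_on)  ← matches
try evTimeout: (RETURN, evTimeout) → (CHARGE, rotate)
try evStart: (RETURN, evStart) → (GRASP, drive_fwd)

evStop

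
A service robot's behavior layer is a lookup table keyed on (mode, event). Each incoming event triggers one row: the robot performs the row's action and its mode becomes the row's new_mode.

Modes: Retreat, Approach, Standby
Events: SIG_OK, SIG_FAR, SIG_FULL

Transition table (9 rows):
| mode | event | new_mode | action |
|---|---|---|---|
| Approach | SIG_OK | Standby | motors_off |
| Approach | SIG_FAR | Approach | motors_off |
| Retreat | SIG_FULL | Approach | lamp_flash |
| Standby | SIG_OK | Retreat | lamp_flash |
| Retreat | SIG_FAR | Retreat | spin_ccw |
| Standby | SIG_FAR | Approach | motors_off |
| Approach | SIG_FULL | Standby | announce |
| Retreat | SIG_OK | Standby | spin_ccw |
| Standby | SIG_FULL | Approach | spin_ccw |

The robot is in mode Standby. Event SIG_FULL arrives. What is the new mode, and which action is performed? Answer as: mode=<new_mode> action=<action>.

mode=Approach action=spin_ccw

current mode = Standby; filter table to that mode:
  (Standby, SIG_OK) → (Retreat, lamp_flash)
  (Standby, SIG_FAR) → (Approach, motors_off)
  (Standby, SIG_FULL) → (Approach, spin_ccw)  ← event matches
event = SIG_FULL selects (Approach, spin_ccw)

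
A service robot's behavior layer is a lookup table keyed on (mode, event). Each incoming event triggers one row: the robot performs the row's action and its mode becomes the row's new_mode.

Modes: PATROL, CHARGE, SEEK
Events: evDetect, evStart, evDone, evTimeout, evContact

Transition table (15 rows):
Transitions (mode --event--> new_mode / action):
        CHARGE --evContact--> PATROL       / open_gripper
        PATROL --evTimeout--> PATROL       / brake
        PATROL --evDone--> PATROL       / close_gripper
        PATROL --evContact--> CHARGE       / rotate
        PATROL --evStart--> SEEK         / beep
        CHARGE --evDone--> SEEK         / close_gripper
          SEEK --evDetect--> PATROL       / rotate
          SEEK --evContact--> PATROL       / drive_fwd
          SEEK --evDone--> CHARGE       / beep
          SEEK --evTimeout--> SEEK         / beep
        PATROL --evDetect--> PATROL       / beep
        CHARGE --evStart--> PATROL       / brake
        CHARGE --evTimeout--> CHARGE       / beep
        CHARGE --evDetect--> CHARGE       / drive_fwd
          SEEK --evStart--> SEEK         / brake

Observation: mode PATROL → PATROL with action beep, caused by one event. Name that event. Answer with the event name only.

try evDetect: (PATROL, evDetect) → (PATROL, beep)  ← matches
try evStart: (PATROL, evStart) → (SEEK, beep)
try evDone: (PATROL, evDone) → (PATROL, close_gripper)
try evTimeout: (PATROL, evTimeout) → (PATROL, brake)
try evContact: (PATROL, evContact) → (CHARGE, rotate)

evDetect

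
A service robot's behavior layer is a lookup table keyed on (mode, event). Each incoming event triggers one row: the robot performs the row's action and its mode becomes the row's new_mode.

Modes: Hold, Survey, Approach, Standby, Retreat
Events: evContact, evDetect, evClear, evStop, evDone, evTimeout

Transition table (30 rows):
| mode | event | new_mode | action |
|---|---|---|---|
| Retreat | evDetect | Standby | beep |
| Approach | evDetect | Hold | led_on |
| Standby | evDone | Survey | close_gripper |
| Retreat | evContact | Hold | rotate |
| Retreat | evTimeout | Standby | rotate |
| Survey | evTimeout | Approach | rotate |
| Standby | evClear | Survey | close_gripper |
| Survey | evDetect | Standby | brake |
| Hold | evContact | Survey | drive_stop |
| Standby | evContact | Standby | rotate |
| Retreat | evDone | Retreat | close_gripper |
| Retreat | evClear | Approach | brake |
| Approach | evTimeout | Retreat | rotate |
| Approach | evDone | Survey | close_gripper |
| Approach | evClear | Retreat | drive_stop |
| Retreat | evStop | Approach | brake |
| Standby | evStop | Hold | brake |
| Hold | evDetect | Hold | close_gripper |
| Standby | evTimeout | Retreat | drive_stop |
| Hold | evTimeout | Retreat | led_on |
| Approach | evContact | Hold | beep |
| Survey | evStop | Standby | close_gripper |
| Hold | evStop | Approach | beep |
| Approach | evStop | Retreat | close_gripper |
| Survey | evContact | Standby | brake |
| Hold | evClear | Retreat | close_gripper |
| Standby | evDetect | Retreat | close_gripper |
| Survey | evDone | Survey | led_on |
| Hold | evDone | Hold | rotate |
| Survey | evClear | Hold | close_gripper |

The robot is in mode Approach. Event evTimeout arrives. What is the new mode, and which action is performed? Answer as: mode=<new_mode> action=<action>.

current mode = Approach; filter table to that mode:
  (Approach, evDetect) → (Hold, led_on)
  (Approach, evTimeout) → (Retreat, rotate)  ← event matches
  (Approach, evDone) → (Survey, close_gripper)
  (Approach, evClear) → (Retreat, drive_stop)
  (Approach, evContact) → (Hold, beep)
  (Approach, evStop) → (Retreat, close_gripper)
event = evTimeout selects (Retreat, rotate)

mode=Retreat action=rotate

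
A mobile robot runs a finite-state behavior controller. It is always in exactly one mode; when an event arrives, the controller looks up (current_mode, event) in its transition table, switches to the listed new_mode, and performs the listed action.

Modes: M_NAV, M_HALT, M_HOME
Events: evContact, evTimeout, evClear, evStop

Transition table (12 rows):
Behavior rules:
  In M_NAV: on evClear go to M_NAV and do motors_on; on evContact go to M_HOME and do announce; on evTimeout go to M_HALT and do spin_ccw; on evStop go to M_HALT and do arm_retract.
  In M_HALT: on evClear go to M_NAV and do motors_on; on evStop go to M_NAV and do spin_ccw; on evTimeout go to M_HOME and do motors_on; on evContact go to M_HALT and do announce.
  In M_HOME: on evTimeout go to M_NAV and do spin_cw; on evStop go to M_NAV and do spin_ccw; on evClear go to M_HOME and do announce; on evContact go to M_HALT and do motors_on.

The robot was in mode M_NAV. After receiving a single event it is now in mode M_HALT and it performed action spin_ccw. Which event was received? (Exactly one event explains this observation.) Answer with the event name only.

try evContact: (M_NAV, evContact) → (M_HOME, announce)
try evTimeout: (M_NAV, evTimeout) → (M_HALT, spin_ccw)  ← matches
try evClear: (M_NAV, evClear) → (M_NAV, motors_on)
try evStop: (M_NAV, evStop) → (M_HALT, arm_retract)

evTimeout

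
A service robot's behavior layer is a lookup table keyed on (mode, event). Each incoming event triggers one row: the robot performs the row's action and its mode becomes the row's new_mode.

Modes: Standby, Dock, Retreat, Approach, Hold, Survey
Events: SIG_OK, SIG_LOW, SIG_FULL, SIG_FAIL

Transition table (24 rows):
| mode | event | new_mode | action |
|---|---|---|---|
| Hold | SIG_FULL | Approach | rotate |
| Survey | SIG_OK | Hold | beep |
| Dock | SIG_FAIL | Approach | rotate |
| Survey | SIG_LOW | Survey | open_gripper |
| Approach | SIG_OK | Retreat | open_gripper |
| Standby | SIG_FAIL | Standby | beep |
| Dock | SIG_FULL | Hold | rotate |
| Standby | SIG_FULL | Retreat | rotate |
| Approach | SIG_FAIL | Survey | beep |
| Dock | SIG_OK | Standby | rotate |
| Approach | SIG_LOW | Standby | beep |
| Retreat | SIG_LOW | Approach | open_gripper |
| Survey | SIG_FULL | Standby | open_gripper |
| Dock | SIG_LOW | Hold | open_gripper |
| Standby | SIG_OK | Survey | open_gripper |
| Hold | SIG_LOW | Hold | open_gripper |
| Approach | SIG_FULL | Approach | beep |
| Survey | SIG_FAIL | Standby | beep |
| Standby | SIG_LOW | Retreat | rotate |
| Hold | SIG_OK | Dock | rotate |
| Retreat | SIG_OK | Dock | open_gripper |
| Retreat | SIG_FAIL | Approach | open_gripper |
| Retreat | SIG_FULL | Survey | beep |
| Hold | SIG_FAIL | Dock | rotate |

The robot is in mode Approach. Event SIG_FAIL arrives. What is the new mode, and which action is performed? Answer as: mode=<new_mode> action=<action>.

current mode = Approach; filter table to that mode:
  (Approach, SIG_OK) → (Retreat, open_gripper)
  (Approach, SIG_FAIL) → (Survey, beep)  ← event matches
  (Approach, SIG_LOW) → (Standby, beep)
  (Approach, SIG_FULL) → (Approach, beep)
event = SIG_FAIL selects (Survey, beep)

mode=Survey action=beep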